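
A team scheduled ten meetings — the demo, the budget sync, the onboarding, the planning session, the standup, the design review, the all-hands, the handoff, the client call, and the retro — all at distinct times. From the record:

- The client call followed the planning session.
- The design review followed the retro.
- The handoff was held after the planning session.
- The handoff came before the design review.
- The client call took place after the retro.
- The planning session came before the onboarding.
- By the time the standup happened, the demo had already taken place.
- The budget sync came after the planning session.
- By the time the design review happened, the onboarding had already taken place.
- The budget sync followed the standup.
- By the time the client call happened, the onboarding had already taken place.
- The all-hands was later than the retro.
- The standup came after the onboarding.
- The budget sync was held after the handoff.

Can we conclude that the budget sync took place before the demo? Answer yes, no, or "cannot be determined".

no

Tracing the constraints gives the demo → the standup → the budget sync, so the demo must come before the budget sync.
That means the budget sync cannot be before the demo.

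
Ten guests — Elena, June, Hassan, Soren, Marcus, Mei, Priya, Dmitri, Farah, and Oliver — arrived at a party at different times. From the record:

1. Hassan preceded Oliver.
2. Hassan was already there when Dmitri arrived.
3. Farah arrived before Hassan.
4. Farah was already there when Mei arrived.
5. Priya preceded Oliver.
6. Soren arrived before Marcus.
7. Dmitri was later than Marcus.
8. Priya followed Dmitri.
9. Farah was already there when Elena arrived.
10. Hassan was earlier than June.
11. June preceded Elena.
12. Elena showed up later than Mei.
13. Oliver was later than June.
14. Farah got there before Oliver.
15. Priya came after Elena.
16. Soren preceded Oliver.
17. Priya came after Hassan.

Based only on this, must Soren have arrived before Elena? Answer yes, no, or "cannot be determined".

No chain of stated constraints runs from Soren to Elena, and none runs from Elena to Soren either.
So the relative order of Soren and Elena is not fixed by the given facts.

cannot be determined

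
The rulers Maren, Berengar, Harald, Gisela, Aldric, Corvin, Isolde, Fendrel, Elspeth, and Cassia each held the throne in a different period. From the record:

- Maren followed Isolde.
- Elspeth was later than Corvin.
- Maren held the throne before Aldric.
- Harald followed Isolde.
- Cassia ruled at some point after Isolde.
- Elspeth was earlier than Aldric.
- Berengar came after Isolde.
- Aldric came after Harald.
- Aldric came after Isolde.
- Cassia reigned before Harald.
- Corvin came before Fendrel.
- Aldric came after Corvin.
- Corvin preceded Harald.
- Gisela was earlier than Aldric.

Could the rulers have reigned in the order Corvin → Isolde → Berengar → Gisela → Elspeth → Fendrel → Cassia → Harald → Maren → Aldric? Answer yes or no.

Check each stated constraint against the proposed order — e.g. Isolde is ahead of Aldric; Corvin is ahead of Aldric. Every pair is in the required order; nothing is violated.

yes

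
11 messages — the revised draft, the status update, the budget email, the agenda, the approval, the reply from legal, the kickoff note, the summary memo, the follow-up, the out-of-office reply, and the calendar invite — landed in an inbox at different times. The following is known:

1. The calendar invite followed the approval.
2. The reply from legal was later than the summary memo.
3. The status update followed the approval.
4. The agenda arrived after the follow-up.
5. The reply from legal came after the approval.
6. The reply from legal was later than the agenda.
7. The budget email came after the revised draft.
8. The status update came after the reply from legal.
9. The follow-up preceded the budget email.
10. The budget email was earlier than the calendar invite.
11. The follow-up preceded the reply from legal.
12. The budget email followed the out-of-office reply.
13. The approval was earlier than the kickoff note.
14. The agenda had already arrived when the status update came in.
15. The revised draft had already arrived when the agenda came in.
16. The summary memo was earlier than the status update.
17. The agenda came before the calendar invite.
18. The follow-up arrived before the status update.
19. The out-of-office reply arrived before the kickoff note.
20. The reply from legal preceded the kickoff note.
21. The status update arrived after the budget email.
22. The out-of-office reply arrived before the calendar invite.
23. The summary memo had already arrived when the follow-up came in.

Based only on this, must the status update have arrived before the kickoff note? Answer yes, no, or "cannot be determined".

cannot be determined

No chain of stated constraints runs from the status update to the kickoff note, and none runs from the kickoff note to the status update either.
So the relative order of the status update and the kickoff note is not fixed by the given facts.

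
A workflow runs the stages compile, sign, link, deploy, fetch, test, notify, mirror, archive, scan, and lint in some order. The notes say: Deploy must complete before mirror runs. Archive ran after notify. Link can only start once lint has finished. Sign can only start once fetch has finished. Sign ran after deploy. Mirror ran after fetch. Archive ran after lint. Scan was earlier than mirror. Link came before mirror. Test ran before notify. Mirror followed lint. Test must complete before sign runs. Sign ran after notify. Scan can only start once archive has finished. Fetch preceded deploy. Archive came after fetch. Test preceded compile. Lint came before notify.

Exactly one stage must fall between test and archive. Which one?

Tracing the constraints gives test → notify → archive, so notify sits after test and before archive.
No other stage is forced both after test and before archive.

notify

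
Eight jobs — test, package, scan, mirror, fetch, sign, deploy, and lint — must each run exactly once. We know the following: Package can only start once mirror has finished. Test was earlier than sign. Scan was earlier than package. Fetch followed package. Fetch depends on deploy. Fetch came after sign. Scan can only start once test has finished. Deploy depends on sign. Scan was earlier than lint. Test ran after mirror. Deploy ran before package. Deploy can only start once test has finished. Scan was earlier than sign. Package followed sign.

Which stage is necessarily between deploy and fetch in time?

package

Tracing the constraints gives deploy → package → fetch, so package sits after deploy and before fetch.
No other stage is forced both after deploy and before fetch.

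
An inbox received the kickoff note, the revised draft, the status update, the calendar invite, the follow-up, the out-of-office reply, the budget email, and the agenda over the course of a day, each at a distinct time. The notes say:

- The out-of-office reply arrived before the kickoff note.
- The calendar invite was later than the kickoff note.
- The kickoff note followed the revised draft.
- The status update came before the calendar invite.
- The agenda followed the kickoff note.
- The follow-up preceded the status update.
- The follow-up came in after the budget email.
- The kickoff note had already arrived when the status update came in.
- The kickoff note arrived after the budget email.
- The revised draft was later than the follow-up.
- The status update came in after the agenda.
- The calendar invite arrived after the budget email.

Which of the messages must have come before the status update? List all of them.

Directly stated before the status update: the agenda, the follow-up, and the kickoff note.
The budget email reaches the status update via the budget email → the kickoff note → the status update.
The out-of-office reply reaches the status update via the out-of-office reply → the kickoff note → the status update.
The revised draft reaches the status update via the revised draft → the kickoff note → the status update.

the agenda, the budget email, the follow-up, the kickoff note, the out-of-office reply, the revised draft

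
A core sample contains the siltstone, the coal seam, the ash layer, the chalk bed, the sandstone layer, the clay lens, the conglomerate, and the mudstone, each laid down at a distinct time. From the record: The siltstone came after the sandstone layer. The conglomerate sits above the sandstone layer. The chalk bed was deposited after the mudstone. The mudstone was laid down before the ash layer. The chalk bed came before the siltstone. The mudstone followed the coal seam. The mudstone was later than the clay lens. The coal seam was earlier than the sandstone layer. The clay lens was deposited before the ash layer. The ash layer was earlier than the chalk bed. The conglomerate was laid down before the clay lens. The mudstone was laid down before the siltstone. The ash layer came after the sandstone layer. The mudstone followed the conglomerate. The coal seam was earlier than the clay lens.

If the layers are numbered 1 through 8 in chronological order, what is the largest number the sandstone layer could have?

The sandstone layer must come before the ash layer, the chalk bed, the clay lens, the conglomerate, the mudstone, and the siltstone — 6 layers forced after it.
Everything else can be placed before the sandstone layer in some valid order, so the sandstone layer can sit as late as position 8 − 6 = 2.

2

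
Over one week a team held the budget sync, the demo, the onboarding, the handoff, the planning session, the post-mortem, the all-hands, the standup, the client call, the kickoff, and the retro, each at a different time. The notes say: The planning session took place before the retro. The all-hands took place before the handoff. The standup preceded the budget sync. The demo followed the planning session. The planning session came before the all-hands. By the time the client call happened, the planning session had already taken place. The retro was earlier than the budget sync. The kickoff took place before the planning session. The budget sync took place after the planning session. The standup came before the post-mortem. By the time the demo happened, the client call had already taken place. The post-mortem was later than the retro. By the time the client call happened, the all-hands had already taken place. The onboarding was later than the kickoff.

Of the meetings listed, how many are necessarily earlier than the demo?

4

Directly stated before the demo: the client call and the planning session.
The all-hands reaches the demo via the all-hands → the client call → the demo.
The kickoff reaches the demo via the kickoff → the planning session → the demo.
No chain forces the standup (or any of the others) ahead of the demo.
That's the all-hands, the client call, the kickoff, and the planning session — 4 in all.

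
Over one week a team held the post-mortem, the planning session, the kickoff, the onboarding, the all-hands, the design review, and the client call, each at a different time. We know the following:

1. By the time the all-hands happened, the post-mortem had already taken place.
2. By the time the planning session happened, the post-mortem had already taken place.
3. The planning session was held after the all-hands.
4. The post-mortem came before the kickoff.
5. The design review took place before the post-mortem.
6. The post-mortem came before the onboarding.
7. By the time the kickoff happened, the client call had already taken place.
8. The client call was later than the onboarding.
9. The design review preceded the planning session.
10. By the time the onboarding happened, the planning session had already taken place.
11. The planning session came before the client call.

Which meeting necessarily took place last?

Every other meeting has a chain of constraints placing it before the kickoff, so the kickoff is last.

the kickoff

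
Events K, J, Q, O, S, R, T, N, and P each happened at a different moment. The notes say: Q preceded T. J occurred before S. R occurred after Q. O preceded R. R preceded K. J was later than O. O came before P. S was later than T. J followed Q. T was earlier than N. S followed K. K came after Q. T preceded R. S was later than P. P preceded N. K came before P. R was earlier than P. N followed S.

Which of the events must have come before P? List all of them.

Directly stated before P: K, O, and R.
Q reaches P via Q → K → P.
T reaches P via T → R → P.
No chain forces J (or any of the others) ahead of P.

K, O, Q, R, T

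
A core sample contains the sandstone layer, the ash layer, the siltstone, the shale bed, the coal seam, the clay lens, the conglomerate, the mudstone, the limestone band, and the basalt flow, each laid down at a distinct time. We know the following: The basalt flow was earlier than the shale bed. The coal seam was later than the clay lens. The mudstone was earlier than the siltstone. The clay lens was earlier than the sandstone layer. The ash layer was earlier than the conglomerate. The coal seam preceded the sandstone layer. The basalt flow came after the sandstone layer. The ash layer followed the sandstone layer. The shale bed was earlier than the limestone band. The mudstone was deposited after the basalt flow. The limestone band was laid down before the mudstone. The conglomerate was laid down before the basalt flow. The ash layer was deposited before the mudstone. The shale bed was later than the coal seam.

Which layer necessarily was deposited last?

the siltstone

Every other layer has a chain of constraints placing it before the siltstone, so the siltstone is last.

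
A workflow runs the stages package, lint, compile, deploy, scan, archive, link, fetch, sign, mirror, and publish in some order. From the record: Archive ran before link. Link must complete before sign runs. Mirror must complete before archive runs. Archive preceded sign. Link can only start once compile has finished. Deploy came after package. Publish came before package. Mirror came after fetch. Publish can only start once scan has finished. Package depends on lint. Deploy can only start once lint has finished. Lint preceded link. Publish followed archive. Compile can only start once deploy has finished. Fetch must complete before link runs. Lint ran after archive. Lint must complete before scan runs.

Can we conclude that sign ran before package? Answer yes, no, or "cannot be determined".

no

Tracing the constraints gives package → deploy → compile → link → sign, so package must come before sign.
That means sign cannot be before package.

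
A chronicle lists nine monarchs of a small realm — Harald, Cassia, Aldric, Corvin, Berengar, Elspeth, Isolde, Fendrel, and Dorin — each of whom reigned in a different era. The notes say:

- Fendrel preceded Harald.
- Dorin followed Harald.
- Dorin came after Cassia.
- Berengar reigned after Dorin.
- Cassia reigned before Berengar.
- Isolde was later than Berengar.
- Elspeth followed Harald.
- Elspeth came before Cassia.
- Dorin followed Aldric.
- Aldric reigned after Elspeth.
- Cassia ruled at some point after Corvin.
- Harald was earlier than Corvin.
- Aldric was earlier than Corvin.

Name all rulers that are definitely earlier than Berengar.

Aldric, Cassia, Corvin, Dorin, Elspeth, Fendrel, Harald

Directly stated before Berengar: Cassia and Dorin.
Aldric reaches Berengar via Aldric → Dorin → Berengar.
Corvin reaches Berengar via Corvin → Cassia → Berengar.
Elspeth reaches Berengar via Elspeth → Cassia → Berengar.
Likewise Fendrel and Harald each reach Berengar by chaining the stated constraints.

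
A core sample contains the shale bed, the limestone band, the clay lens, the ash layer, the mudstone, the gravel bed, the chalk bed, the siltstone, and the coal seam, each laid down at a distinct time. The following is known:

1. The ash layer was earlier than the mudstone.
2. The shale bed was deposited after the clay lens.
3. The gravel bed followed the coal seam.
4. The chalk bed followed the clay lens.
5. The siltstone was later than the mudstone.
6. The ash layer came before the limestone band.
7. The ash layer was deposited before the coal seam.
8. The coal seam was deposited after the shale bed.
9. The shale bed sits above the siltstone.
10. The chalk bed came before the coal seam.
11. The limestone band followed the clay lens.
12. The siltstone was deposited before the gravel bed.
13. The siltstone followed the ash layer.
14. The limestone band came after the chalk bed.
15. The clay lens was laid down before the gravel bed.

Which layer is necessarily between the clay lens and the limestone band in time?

Tracing the constraints gives the clay lens → the chalk bed → the limestone band, so the chalk bed sits after the clay lens and before the limestone band.
No other layer is forced both after the clay lens and before the limestone band.

the chalk bed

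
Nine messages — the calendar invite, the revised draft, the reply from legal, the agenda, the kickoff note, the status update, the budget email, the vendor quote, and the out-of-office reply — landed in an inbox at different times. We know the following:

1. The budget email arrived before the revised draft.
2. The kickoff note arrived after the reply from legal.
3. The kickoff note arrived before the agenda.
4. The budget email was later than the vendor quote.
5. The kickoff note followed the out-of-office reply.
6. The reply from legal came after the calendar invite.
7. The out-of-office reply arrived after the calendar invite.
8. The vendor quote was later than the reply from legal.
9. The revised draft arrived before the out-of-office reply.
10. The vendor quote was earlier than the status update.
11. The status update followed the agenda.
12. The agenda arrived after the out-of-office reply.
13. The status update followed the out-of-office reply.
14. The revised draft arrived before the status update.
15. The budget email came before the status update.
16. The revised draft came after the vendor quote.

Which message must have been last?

the status update

Every other message has a chain of constraints placing it before the status update, so the status update is last.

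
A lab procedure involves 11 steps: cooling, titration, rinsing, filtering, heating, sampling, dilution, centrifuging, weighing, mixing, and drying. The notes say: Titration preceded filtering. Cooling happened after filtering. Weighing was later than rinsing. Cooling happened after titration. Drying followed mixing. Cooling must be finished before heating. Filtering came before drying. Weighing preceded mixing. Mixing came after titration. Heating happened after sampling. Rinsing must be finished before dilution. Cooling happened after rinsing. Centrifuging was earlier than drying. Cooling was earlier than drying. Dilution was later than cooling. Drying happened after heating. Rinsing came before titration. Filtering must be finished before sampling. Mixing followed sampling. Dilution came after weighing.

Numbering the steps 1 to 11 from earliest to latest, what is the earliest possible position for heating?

Cooling, filtering, rinsing, sampling, and titration must all come before heating — 5 forced predecessors.
Nothing else is forced ahead of heating, so its earliest slot is position 5 + 1 = 6.

6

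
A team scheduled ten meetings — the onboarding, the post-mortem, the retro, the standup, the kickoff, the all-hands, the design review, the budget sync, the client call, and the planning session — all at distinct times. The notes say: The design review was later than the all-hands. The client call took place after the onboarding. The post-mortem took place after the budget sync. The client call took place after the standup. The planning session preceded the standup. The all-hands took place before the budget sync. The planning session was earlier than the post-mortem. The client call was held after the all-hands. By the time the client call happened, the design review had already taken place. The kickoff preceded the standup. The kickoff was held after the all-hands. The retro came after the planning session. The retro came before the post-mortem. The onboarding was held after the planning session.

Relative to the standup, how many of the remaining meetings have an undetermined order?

Forced before the standup: the all-hands, the kickoff, and the planning session; forced after the standup: the client call.
That leaves the budget sync, the design review, the onboarding, the post-mortem, and the retro with no forced order relative to the standup — 5.

5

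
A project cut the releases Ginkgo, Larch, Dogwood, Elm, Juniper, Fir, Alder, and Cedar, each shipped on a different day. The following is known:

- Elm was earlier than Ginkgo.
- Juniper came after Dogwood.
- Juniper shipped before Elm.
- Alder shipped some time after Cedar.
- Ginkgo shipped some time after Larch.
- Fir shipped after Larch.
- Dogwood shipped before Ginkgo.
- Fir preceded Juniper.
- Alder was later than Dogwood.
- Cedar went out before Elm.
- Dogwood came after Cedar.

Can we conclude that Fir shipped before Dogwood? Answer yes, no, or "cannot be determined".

No chain of stated constraints runs from Fir to Dogwood, and none runs from Dogwood to Fir either.
So the relative order of Fir and Dogwood is not fixed by the given facts.

cannot be determined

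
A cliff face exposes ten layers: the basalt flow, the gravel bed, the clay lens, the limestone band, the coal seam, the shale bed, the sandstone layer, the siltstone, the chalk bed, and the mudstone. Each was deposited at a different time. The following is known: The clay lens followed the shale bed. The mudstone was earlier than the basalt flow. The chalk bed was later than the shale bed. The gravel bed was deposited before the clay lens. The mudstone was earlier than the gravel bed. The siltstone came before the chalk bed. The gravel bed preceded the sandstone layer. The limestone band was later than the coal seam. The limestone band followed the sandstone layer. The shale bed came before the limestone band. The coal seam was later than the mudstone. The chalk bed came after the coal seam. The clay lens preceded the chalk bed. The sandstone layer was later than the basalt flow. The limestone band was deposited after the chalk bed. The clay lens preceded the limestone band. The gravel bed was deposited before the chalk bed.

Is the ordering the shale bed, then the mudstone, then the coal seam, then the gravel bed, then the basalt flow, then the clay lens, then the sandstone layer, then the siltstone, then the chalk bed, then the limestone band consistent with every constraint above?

Check each stated constraint against the proposed order — e.g. the shale bed is ahead of the chalk bed; the shale bed is ahead of the limestone band. Every pair is in the required order; nothing is violated.

yes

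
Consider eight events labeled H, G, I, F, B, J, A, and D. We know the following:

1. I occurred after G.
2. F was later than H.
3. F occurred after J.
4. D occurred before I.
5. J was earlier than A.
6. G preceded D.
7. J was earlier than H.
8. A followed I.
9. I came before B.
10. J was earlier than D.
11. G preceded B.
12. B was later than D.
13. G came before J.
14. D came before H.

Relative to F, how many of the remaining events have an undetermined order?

Forced before F: D, G, H, and J.
That leaves A, B, and I with no forced order relative to F — 3.

3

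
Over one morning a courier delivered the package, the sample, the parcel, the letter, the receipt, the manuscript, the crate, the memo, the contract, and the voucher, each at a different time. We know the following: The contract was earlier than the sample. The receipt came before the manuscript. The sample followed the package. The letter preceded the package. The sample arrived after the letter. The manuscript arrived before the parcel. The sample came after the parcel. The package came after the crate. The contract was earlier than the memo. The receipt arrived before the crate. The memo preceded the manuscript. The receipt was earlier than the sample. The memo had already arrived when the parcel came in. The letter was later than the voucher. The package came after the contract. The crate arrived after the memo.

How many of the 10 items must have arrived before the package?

6

Directly stated before the package: the contract, the crate, and the letter.
The memo reaches the package via the memo → the crate → the package.
The receipt reaches the package via the receipt → the crate → the package.
The voucher reaches the package via the voucher → the letter → the package.
No chain forces the parcel (or any of the others) ahead of the package.
That's the contract, the crate, the letter, the memo, the receipt, and the voucher — 6 in all.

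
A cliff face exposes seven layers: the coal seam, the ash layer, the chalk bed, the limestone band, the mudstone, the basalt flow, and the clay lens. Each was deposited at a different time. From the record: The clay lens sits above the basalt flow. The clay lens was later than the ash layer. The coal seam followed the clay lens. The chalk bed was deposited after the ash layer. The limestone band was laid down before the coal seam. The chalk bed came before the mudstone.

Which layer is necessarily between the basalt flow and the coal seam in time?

the clay lens

Tracing the constraints gives the basalt flow → the clay lens → the coal seam, so the clay lens sits after the basalt flow and before the coal seam.
No other layer is forced both after the basalt flow and before the coal seam.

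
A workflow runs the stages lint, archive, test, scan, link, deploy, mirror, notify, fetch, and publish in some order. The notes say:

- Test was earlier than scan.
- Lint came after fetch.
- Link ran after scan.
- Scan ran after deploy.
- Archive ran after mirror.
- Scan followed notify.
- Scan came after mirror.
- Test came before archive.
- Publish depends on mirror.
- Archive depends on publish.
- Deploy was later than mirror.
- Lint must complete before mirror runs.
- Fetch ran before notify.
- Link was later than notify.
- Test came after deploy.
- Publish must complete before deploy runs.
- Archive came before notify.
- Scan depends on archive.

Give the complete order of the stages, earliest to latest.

fetch, lint, mirror, publish, deploy, test, archive, notify, scan, link

The constraints fix every adjacent pair, so only one ordering works:
fetch → lint → mirror → publish → deploy → test → archive → notify → scan → link.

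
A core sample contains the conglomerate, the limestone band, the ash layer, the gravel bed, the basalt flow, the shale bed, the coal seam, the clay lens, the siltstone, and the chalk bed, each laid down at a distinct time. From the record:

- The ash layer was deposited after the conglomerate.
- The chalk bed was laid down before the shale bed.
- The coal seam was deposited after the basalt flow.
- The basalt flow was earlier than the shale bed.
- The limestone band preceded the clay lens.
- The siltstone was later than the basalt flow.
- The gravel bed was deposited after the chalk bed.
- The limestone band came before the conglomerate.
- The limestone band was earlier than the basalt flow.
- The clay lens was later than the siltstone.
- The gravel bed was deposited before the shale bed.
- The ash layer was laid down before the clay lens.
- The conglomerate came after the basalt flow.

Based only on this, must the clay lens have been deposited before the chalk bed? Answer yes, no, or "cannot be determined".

No chain of stated constraints runs from the clay lens to the chalk bed, and none runs from the chalk bed to the clay lens either.
So the relative order of the clay lens and the chalk bed is not fixed by the given facts.

cannot be determined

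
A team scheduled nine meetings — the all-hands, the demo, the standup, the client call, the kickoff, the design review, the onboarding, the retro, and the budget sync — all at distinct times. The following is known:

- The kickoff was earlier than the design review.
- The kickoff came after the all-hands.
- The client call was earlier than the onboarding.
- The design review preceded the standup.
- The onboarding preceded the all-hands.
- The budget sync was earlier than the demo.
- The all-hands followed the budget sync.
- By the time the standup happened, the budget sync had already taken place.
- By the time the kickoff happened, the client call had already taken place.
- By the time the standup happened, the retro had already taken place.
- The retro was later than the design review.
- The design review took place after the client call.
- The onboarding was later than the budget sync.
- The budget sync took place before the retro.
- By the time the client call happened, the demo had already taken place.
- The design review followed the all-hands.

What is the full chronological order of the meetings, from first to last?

The constraints fix every adjacent pair, so only one ordering works:
the budget sync → the demo → the client call → the onboarding → the all-hands → the kickoff → the design review → the retro → the standup.

the budget sync, the demo, the client call, the onboarding, the all-hands, the kickoff, the design review, the retro, the standup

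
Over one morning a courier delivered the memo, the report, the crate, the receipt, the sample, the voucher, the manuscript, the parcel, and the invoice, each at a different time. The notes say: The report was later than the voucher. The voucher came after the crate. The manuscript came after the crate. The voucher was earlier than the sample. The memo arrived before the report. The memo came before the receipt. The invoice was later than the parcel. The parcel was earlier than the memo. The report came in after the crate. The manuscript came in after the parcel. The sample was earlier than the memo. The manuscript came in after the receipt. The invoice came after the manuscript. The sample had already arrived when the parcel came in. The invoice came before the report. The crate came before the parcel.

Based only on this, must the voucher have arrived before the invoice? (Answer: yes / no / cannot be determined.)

Chain the constraints: the voucher → the sample → the parcel → the invoice. Each link is directly stated, so the voucher comes before the invoice.

yes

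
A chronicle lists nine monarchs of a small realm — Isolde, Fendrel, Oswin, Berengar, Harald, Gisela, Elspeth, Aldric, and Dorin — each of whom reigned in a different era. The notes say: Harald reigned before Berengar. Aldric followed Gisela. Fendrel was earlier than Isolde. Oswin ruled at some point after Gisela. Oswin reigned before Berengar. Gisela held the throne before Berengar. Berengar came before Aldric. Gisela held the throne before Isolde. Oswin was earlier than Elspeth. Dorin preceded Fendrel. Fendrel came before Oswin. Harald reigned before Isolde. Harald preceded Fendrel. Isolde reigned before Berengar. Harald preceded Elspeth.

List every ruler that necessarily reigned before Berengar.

Directly stated before Berengar: Gisela, Harald, Isolde, and Oswin.
Dorin reaches Berengar via Dorin → Fendrel → Oswin → Berengar.
Fendrel reaches Berengar via Fendrel → Oswin → Berengar.

Dorin, Fendrel, Gisela, Harald, Isolde, Oswin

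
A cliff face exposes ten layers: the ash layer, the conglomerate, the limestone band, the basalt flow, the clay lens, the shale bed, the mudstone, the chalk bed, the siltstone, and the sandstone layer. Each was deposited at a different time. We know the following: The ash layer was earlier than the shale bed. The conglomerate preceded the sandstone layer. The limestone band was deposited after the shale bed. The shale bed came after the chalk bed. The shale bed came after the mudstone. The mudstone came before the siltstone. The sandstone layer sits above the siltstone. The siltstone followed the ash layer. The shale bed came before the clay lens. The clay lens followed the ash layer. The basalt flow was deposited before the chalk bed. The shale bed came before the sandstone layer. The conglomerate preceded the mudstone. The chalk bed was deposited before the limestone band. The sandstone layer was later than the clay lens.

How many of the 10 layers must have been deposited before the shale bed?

Directly stated before the shale bed: the ash layer, the chalk bed, and the mudstone.
The basalt flow reaches the shale bed via the basalt flow → the chalk bed → the shale bed.
The conglomerate reaches the shale bed via the conglomerate → the mudstone → the shale bed.
No chain forces the siltstone (or any of the others) ahead of the shale bed.
That's the ash layer, the basalt flow, the chalk bed, the conglomerate, and the mudstone — 5 in all.

5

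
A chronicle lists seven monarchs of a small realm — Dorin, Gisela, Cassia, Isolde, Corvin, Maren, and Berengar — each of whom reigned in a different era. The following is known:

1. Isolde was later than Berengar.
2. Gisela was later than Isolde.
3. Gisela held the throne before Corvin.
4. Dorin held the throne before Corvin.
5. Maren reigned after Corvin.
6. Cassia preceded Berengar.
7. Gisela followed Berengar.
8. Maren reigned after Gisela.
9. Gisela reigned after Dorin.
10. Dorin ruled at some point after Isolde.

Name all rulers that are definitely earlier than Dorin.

Berengar, Cassia, Isolde

Directly stated before Dorin: Isolde.
Berengar reaches Dorin via Berengar → Isolde → Dorin.
Cassia reaches Dorin via Cassia → Berengar → Isolde → Dorin.
No chain forces Corvin (or any of the others) ahead of Dorin.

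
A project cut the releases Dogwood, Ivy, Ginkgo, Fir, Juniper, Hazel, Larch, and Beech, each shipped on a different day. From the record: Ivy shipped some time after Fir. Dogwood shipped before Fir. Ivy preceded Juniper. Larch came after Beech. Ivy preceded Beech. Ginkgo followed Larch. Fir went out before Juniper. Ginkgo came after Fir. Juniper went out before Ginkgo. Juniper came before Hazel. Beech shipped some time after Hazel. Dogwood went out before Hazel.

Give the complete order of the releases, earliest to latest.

Dogwood, Fir, Ivy, Juniper, Hazel, Beech, Larch, Ginkgo

The constraints fix every adjacent pair, so only one ordering works:
Dogwood → Fir → Ivy → Juniper → Hazel → Beech → Larch → Ginkgo.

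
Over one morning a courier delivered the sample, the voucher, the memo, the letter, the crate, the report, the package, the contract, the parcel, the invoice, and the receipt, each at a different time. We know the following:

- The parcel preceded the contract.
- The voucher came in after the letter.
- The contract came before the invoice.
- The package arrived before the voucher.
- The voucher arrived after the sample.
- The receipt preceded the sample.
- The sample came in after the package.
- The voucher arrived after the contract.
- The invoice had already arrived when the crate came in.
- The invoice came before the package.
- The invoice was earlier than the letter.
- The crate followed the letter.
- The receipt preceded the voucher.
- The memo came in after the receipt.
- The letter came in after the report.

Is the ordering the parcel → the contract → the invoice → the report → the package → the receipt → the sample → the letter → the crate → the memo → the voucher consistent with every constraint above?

Check each stated constraint against the proposed order — e.g. the package is ahead of the voucher; the contract is ahead of the voucher. Every pair is in the required order; nothing is violated.

yes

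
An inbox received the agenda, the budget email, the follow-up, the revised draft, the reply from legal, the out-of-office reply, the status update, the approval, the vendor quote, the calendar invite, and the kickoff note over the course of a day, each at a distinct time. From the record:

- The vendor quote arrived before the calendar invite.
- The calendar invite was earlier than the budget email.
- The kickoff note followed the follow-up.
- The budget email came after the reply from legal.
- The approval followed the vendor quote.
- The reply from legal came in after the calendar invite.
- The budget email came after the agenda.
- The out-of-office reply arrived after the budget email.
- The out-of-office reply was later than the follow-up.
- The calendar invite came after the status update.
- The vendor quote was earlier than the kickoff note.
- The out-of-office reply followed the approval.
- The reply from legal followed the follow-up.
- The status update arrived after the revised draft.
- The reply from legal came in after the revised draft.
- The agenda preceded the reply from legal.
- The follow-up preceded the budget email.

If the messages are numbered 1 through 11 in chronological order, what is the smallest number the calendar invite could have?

The revised draft, the status update, and the vendor quote must all come before the calendar invite — 3 forced predecessors.
Nothing else is forced ahead of the calendar invite, so its earliest slot is position 3 + 1 = 4.

4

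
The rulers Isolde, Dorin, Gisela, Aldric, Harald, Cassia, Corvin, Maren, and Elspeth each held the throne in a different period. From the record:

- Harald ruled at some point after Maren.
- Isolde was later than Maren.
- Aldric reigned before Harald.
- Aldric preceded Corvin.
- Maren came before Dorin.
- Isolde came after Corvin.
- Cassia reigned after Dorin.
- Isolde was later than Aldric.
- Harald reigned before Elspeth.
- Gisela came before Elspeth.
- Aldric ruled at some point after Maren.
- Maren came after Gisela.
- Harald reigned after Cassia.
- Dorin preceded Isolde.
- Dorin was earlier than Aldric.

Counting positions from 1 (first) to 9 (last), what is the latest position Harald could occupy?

8

Harald must come before Elspeth — 1 ruler forced after them.
Everything else can be placed before Harald in some valid order, so Harald can sit as late as position 9 − 1 = 8.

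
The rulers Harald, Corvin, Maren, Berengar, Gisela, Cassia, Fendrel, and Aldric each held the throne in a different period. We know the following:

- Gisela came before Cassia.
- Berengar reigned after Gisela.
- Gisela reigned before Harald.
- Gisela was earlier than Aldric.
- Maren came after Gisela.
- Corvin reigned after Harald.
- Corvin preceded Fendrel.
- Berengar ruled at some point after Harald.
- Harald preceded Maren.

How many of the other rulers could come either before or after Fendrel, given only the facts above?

Forced before Fendrel: Corvin, Gisela, and Harald.
That leaves Aldric, Berengar, Cassia, and Maren with no forced order relative to Fendrel — 4.

4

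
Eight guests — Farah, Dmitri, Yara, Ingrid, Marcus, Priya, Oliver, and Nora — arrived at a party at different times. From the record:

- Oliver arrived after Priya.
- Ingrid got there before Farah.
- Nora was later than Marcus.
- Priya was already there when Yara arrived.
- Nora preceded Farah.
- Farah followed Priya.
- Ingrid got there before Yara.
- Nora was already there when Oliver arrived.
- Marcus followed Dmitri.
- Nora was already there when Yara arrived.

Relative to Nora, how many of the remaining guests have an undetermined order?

Forced before Nora: Dmitri and Marcus; forced after Nora: Farah, Oliver, and Yara.
That leaves Ingrid and Priya with no forced order relative to Nora — 2.

2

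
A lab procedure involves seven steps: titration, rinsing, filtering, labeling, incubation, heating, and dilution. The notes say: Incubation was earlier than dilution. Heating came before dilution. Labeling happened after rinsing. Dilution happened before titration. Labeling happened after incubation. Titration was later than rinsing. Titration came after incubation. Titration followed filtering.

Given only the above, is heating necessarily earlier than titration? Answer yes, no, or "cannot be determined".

Chain the constraints: heating → dilution → titration. Each link is directly stated, so heating comes before titration.

yes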